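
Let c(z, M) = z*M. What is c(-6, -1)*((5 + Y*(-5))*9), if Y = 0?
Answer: 270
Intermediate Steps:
c(z, M) = M*z
c(-6, -1)*((5 + Y*(-5))*9) = (-1*(-6))*((5 + 0*(-5))*9) = 6*((5 + 0)*9) = 6*(5*9) = 6*45 = 270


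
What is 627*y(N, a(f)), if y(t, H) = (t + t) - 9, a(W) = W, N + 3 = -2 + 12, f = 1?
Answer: 3135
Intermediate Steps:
N = 7 (N = -3 + (-2 + 12) = -3 + 10 = 7)
y(t, H) = -9 + 2*t (y(t, H) = 2*t - 9 = -9 + 2*t)
627*y(N, a(f)) = 627*(-9 + 2*7) = 627*(-9 + 14) = 627*5 = 3135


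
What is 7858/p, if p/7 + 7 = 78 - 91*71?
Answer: -3929/22365 ≈ -0.17568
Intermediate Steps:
p = -44730 (p = -49 + 7*(78 - 91*71) = -49 + 7*(78 - 6461) = -49 + 7*(-6383) = -49 - 44681 = -44730)
7858/p = 7858/(-44730) = 7858*(-1/44730) = -3929/22365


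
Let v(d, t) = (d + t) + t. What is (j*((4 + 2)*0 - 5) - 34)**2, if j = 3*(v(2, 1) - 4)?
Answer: 1156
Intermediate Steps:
v(d, t) = d + 2*t
j = 0 (j = 3*((2 + 2*1) - 4) = 3*((2 + 2) - 4) = 3*(4 - 4) = 3*0 = 0)
(j*((4 + 2)*0 - 5) - 34)**2 = (0*((4 + 2)*0 - 5) - 34)**2 = (0*(6*0 - 5) - 34)**2 = (0*(0 - 5) - 34)**2 = (0*(-5) - 34)**2 = (0 - 34)**2 = (-34)**2 = 1156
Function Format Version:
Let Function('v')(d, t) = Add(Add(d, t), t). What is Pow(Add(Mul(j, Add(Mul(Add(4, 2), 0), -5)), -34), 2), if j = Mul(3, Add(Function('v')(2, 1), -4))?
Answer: 1156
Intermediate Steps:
Function('v')(d, t) = Add(d, Mul(2, t))
j = 0 (j = Mul(3, Add(Add(2, Mul(2, 1)), -4)) = Mul(3, Add(Add(2, 2), -4)) = Mul(3, Add(4, -4)) = Mul(3, 0) = 0)
Pow(Add(Mul(j, Add(Mul(Add(4, 2), 0), -5)), -34), 2) = Pow(Add(Mul(0, Add(Mul(Add(4, 2), 0), -5)), -34), 2) = Pow(Add(Mul(0, Add(Mul(6, 0), -5)), -34), 2) = Pow(Add(Mul(0, Add(0, -5)), -34), 2) = Pow(Add(Mul(0, -5), -34), 2) = Pow(Add(0, -34), 2) = Pow(-34, 2) = 1156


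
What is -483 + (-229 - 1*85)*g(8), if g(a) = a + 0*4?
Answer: -2995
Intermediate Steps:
g(a) = a (g(a) = a + 0 = a)
-483 + (-229 - 1*85)*g(8) = -483 + (-229 - 1*85)*8 = -483 + (-229 - 85)*8 = -483 - 314*8 = -483 - 2512 = -2995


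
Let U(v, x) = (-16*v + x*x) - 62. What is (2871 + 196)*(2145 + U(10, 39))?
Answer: 10562748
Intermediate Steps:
U(v, x) = -62 + x² - 16*v (U(v, x) = (-16*v + x²) - 62 = (x² - 16*v) - 62 = -62 + x² - 16*v)
(2871 + 196)*(2145 + U(10, 39)) = (2871 + 196)*(2145 + (-62 + 39² - 16*10)) = 3067*(2145 + (-62 + 1521 - 160)) = 3067*(2145 + 1299) = 3067*3444 = 10562748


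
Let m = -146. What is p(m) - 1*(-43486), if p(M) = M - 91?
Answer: 43249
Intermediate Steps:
p(M) = -91 + M
p(m) - 1*(-43486) = (-91 - 146) - 1*(-43486) = -237 + 43486 = 43249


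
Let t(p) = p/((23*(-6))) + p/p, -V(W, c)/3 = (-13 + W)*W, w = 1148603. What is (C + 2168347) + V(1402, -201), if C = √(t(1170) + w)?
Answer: -3673787 + √607607031/23 ≈ -3.6727e+6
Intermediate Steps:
V(W, c) = -3*W*(-13 + W) (V(W, c) = -3*(-13 + W)*W = -3*W*(-13 + W))
t(p) = 1 - p/138 (t(p) = p/(-138) + 1 = p*(-1/138) + 1 = -p/138 + 1 = 1 - p/138)
C = √607607031/23 (C = √((1 - 1/138*1170) + 1148603) = √((1 - 195/23) + 1148603) = √(-172/23 + 1148603) = √(26417697/23) = √607607031/23 ≈ 1071.7)
(C + 2168347) + V(1402, -201) = (√607607031/23 + 2168347) + 3*1402*(13 - 1*1402) = (2168347 + √607607031/23) + 3*1402*(13 - 1402) = (2168347 + √607607031/23) + 3*1402*(-1389) = (2168347 + √607607031/23) - 5842134 = -3673787 + √607607031/23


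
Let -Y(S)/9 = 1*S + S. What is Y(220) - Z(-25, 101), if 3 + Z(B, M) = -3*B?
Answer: -4032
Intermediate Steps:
Z(B, M) = -3 - 3*B
Y(S) = -18*S (Y(S) = -9*(1*S + S) = -9*(S + S) = -18*S)
Y(220) - Z(-25, 101) = -18*220 - (-3 - 3*(-25)) = -3960 - (-3 + 75) = -3960 - 1*72 = -3960 - 72 = -4032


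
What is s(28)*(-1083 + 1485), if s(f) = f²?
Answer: 315168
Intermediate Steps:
s(28)*(-1083 + 1485) = 28²*(-1083 + 1485) = 784*402 = 315168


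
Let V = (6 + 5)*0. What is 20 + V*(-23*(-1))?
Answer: 20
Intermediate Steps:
V = 0 (V = 11*0 = 0)
20 + V*(-23*(-1)) = 20 + 0*(-23*(-1)) = 20 + 0*23 = 20 + 0 = 20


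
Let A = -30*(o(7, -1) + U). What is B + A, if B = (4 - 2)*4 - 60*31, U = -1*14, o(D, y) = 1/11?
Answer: -15782/11 ≈ -1434.7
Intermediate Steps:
o(D, y) = 1/11
U = -14
B = -1852 (B = 2*4 - 1860 = 8 - 1860 = -1852)
A = 4590/11 (A = -30*(1/11 - 14) = -30*(-153/11) = 4590/11 ≈ 417.27)
B + A = -1852 + 4590/11 = -15782/11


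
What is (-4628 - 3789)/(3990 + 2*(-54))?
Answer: -8417/3882 ≈ -2.1682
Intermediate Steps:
(-4628 - 3789)/(3990 + 2*(-54)) = -8417/(3990 - 108) = -8417/3882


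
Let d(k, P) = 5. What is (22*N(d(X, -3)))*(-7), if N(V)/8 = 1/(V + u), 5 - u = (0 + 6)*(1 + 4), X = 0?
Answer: 308/5 ≈ 61.600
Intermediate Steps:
u = -25 (u = 5 - (0 + 6)*(1 + 4) = 5 - 6*5 = 5 - 1*30 = 5 - 30 = -25)
N(V) = 8/(-25 + V) (N(V) = 8/(V - 25) = 8/(-25 + V))
(22*N(d(X, -3)))*(-7) = (22*(8/(-25 + 5)))*(-7) = (22*(8/(-20)))*(-7) = (22*(8*(-1/20)))*(-7) = (22*(-⅖))*(-7) = -44/5*(-7) = 308/5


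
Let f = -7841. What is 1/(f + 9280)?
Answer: 1/1439 ≈ 0.00069493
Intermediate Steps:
1/(f + 9280) = 1/(-7841 + 9280) = 1/1439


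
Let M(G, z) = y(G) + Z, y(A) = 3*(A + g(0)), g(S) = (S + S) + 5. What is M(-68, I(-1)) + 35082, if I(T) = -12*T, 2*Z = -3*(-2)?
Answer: 34896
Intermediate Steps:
Z = 3 (Z = (-3*(-2))/2 = (½)*6 = 3)
g(S) = 5 + 2*S (g(S) = 2*S + 5 = 5 + 2*S)
y(A) = 15 + 3*A (y(A) = 3*(A + (5 + 2*0)) = 3*(A + (5 + 0)) = 3*(A + 5) = 3*(5 + A) = 15 + 3*A)
M(G, z) = 18 + 3*G (M(G, z) = (15 + 3*G) + 3 = 18 + 3*G)
M(-68, I(-1)) + 35082 = (18 + 3*(-68)) + 35082 = (18 - 204) + 35082 = -186 + 35082 = 34896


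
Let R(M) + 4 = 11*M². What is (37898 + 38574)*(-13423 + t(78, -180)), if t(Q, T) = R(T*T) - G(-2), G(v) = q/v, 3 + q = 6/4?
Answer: 883048687073102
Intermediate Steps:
q = -3/2 (q = -3 + 6/4 = -3 + 6*(¼) = -3 + 3/2 = -3/2 ≈ -1.5000)
G(v) = -3/(2*v)
R(M) = -4 + 11*M²
t(Q, T) = -19/4 + 11*T⁴ (t(Q, T) = (-4 + 11*(T*T)²) - (-3)/(2*(-2)) = (-4 + 11*(T²)²) - (-3)*(-1)/(2*2) = (-4 + 11*T⁴) - 1*¾ = (-4 + 11*T⁴) - ¾ = -19/4 + 11*T⁴)
(37898 + 38574)*(-13423 + t(78, -180)) = (37898 + 38574)*(-13423 + (-19/4 + 11*(-180)⁴)) = 76472*(-13423 + (-19/4 + 11*1049760000)) = 76472*(-13423 + (-19/4 + 11547360000)) = 76472*(-13423 + 46189439981/4) = 76472*(46189386289/4) = 883048687073102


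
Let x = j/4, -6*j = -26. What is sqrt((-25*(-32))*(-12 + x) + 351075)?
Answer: 5*sqrt(123243)/3 ≈ 585.10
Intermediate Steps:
j = 13/3 (j = -1/6*(-26) = 13/3 ≈ 4.3333)
x = 13/12 (x = (13/3)/4 = (13/3)*(1/4) = 13/12 ≈ 1.0833)
sqrt((-25*(-32))*(-12 + x) + 351075) = sqrt((-25*(-32))*(-12 + 13/12) + 351075) = sqrt(800*(-131/12) + 351075) = sqrt(-26200/3 + 351075) = sqrt(1027025/3) = 5*sqrt(123243)/3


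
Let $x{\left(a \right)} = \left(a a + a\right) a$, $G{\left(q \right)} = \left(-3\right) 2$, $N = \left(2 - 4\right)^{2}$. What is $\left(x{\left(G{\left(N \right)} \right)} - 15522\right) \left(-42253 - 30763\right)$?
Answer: $1146497232$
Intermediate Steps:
$N = 4$ ($N = \left(-2\right)^{2} = 4$)
$G{\left(q \right)} = -6$
$x{\left(a \right)} = a \left(a + a^{2}\right)$ ($x{\left(a \right)} = \left(a^{2} + a\right) a = \left(a + a^{2}\right) a = a \left(a + a^{2}\right)$)
$\left(x{\left(G{\left(N \right)} \right)} - 15522\right) \left(-42253 - 30763\right) = \left(\left(-6\right)^{2} \left(1 - 6\right) - 15522\right) \left(-42253 - 30763\right) = \left(36 \left(-5\right) - 15522\right) \left(-73016\right) = \left(-180 - 15522\right) \left(-73016\right) = \left(-15702\right) \left(-73016\right) = 1146497232$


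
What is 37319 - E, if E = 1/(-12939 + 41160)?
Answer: 1053179498/28221 ≈ 37319.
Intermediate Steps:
E = 1/28221 ≈ 3.5435e-5
37319 - E = 37319 - 1*1/28221 = 37319 - 1/28221 = 1053179498/28221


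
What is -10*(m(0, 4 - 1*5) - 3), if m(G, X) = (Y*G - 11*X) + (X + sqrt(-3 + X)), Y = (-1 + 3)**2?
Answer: -70 - 20*I ≈ -70.0 - 20.0*I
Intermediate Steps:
Y = 4 (Y = 2**2 = 4)
m(G, X) = sqrt(-3 + X) - 10*X + 4*G (m(G, X) = (4*G - 11*X) + (X + sqrt(-3 + X)) = (-11*X + 4*G) + (X + sqrt(-3 + X)) = sqrt(-3 + X) - 10*X + 4*G)
-10*(m(0, 4 - 1*5) - 3) = -10*((sqrt(-3 + (4 - 1*5)) - 10*(4 - 1*5) + 4*0) - 3) = -10*((sqrt(-3 + (4 - 5)) - 10*(4 - 5) + 0) - 3) = -10*((sqrt(-3 - 1) - 10*(-1) + 0) - 3) = -10*((sqrt(-4) + 10 + 0) - 3) = -10*((2*I + 10 + 0) - 3) = -10*((10 + 2*I) - 3) = -10*(7 + 2*I) = -70 - 20*I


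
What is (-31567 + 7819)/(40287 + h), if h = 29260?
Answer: -23748/69547 ≈ -0.34147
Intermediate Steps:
(-31567 + 7819)/(40287 + h) = (-31567 + 7819)/(40287 + 29260) = -23748/69547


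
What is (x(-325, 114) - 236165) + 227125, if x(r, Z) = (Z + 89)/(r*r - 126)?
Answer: -953710757/105499 ≈ -9040.0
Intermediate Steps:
x(r, Z) = (89 + Z)/(-126 + r²) (x(r, Z) = (89 + Z)/(r² - 126) = (89 + Z)/(-126 + r²))
(x(-325, 114) - 236165) + 227125 = ((89 + 114)/(-126 + (-325)²) - 236165) + 227125 = (203/(-126 + 105625) - 236165) + 227125 = (203/105499 - 236165) + 227125 = -24915171132/105499 + 227125 = -953710757/105499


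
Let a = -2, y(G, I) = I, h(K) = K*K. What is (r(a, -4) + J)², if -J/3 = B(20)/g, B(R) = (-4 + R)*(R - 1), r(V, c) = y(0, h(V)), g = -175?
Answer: 2598544/30625 ≈ 84.850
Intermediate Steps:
h(K) = K²
r(V, c) = V²
B(R) = (-1 + R)*(-4 + R) (B(R) = (-4 + R)*(-1 + R) = (-1 + R)*(-4 + R))
J = 912/175 (J = -3*(4 + 20² - 5*20)/(-175) = -3*(4 + 400 - 100)*(-1)/175 = -912*(-1)/175 = -3*(-304/175) = 912/175 ≈ 5.2114)
(r(a, -4) + J)² = ((-2)² + 912/175)² = (4 + 912/175)² = (1612/175)² = 2598544/30625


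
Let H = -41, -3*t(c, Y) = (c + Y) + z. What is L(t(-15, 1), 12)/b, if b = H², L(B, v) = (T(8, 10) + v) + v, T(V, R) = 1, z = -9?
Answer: 25/1681 ≈ 0.014872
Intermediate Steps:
t(c, Y) = 3 - Y/3 - c/3 (t(c, Y) = -((c + Y) - 9)/3 = -((Y + c) - 9)/3 = -(-9 + Y + c)/3 = 3 - Y/3 - c/3)
L(B, v) = 1 + 2*v (L(B, v) = (1 + v) + v = 1 + 2*v)
b = 1681 (b = (-41)² = 1681)
L(t(-15, 1), 12)/b = (1 + 2*12)/1681 = (1 + 24)*(1/1681) = 25*(1/1681) = 25/1681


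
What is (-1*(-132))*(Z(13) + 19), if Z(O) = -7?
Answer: 1584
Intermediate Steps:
(-1*(-132))*(Z(13) + 19) = (-1*(-132))*(-7 + 19) = 132*12 = 1584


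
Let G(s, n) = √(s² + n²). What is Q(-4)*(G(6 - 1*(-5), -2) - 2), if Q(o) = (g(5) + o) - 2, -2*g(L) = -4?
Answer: 8 - 20*√5 ≈ -36.721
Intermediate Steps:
g(L) = 2 (g(L) = -½*(-4) = 2)
G(s, n) = √(n² + s²)
Q(o) = o (Q(o) = (2 + o) - 2 = o)
Q(-4)*(G(6 - 1*(-5), -2) - 2) = -4*(√((-2)² + (6 - 1*(-5))²) - 2) = -4*(√(4 + (6 + 5)²) - 2) = -4*(√(4 + 11²) - 2) = -4*(√(4 + 121) - 2) = -4*(√125 - 2) = -4*(5*√5 - 2) = -4*(-2 + 5*√5) = 8 - 20*√5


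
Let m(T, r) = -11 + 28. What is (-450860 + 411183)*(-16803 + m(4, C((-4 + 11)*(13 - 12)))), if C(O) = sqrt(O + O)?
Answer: 666018122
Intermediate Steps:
C(O) = sqrt(2)*sqrt(O) (C(O) = sqrt(2*O) = sqrt(2)*sqrt(O))
m(T, r) = 17
(-450860 + 411183)*(-16803 + m(4, C((-4 + 11)*(13 - 12)))) = (-450860 + 411183)*(-16803 + 17) = -39677*(-16786) = 666018122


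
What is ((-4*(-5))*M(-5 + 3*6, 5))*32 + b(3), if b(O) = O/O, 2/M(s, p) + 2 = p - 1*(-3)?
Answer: 643/3 ≈ 214.33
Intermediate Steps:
M(s, p) = 2/(1 + p) (M(s, p) = 2/(-2 + (p - 1*(-3))) = 2/(-2 + (p + 3)) = 2/(-2 + (3 + p)) = 2/(1 + p))
b(O) = 1
((-4*(-5))*M(-5 + 3*6, 5))*32 + b(3) = ((-4*(-5))*(2/(1 + 5)))*32 + 1 = (20*(2/6))*32 + 1 = (20*(2*(⅙)))*32 + 1 = (20*(⅓))*32 + 1 = (20/3)*32 + 1 = 640/3 + 1 = 643/3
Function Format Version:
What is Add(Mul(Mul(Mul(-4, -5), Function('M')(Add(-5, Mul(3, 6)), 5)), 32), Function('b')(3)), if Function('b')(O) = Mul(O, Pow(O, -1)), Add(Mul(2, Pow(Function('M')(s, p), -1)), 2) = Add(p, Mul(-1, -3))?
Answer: Rational(643, 3) ≈ 214.33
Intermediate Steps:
Function('M')(s, p) = Mul(2, Pow(Add(1, p), -1)) (Function('M')(s, p) = Mul(2, Pow(Add(-2, Add(p, Mul(-1, -3))), -1)) = Mul(2, Pow(Add(-2, Add(p, 3)), -1)) = Mul(2, Pow(Add(-2, Add(3, p)), -1)) = Mul(2, Pow(Add(1, p), -1)))
Function('b')(O) = 1
Add(Mul(Mul(Mul(-4, -5), Function('M')(Add(-5, Mul(3, 6)), 5)), 32), Function('b')(3)) = Add(Mul(Mul(Mul(-4, -5), Mul(2, Pow(Add(1, 5), -1))), 32), 1) = Add(Mul(Mul(20, Mul(2, Pow(6, -1))), 32), 1) = Add(Mul(Mul(20, Mul(2, Rational(1, 6))), 32), 1) = Add(Mul(Mul(20, Rational(1, 3)), 32), 1) = Add(Mul(Rational(20, 3), 32), 1) = Add(Rational(640, 3), 1) = Rational(643, 3)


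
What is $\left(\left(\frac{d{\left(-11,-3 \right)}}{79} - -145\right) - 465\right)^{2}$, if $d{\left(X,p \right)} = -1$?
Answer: $\frac{639128961}{6241} \approx 1.0241 \cdot 10^{5}$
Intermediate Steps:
$\left(\left(\frac{d{\left(-11,-3 \right)}}{79} - -145\right) - 465\right)^{2} = \left(\left(- \frac{1}{79} - -145\right) - 465\right)^{2} = \left(\left(\left(-1\right) \frac{1}{79} + 145\right) - 465\right)^{2} = \left(\left(- \frac{1}{79} + 145\right) - 465\right)^{2} = \left(\frac{11454}{79} - 465\right)^{2} = \left(- \frac{25281}{79}\right)^{2} = \frac{639128961}{6241}$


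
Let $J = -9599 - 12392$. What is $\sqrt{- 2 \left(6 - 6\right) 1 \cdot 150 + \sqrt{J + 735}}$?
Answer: $\sqrt[4]{-21256} \approx 8.538 + 8.538 i$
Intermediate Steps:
$J = -21991$ ($J = -9599 - 12392 = -21991$)
$\sqrt{- 2 \left(6 - 6\right) 1 \cdot 150 + \sqrt{J + 735}} = \sqrt{- 2 \left(6 - 6\right) 1 \cdot 150 + \sqrt{-21991 + 735}} = \sqrt{- 2 \left(6 - 6\right) 1 \cdot 150 + \sqrt{-21256}} = \sqrt{\left(-2\right) 0 \cdot 1 \cdot 150 + 2 i \sqrt{5314}} = \sqrt{0 \cdot 1 \cdot 150 + 2 i \sqrt{5314}} = \sqrt{0 \cdot 150 + 2 i \sqrt{5314}} = \sqrt{0 + 2 i \sqrt{5314}} = \sqrt{2 i \sqrt{5314}} = 2^{\frac{3}{4}} \sqrt[4]{2657} \sqrt{i}$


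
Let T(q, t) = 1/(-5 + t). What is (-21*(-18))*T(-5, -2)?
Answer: -54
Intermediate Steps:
(-21*(-18))*T(-5, -2) = (-21*(-18))/(-5 - 2) = 378/(-7) = 378*(-⅐) = -54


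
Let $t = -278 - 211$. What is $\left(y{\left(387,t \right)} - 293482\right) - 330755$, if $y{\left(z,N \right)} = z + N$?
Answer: $-624339$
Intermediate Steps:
$t = -489$
$y{\left(z,N \right)} = N + z$
$\left(y{\left(387,t \right)} - 293482\right) - 330755 = \left(\left(-489 + 387\right) - 293482\right) - 330755 = \left(-102 - 293482\right) - 330755 = -293584 - 330755 = -624339$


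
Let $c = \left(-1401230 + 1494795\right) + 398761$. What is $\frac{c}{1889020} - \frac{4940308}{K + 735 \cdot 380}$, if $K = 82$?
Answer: $- \frac{2298698398907}{131939546410} \approx -17.422$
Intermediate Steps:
$c = 492326$ ($c = 93565 + 398761 = 492326$)
$\frac{c}{1889020} - \frac{4940308}{K + 735 \cdot 380} = \frac{492326}{1889020} - \frac{4940308}{82 + 735 \cdot 380} = 492326 \cdot \frac{1}{1889020} - \frac{4940308}{82 + 279300} = \frac{246163}{944510} - \frac{4940308}{279382} = \frac{246163}{944510} - \frac{2470154}{139691} = - \frac{2298698398907}{131939546410}$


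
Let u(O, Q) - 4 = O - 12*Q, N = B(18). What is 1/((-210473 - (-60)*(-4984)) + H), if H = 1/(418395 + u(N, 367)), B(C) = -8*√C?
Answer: -43663190094772427/22246962974652315680834 - 6*√2/11123481487326157840417 ≈ -1.9627e-6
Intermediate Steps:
N = -24*√2 ≈ -33.941
u(O, Q) = 4 + O - 12*Q (u(O, Q) = 4 + (O - 12*Q) = 4 + O - 12*Q)
H = 1/(413995 - 24*√2) (H = 1/(418395 + (4 - 24*√2 - 12*367)) = 1/(418395 + (4 - 24*√2 - 4404)) = 1/(418395 + (-4400 - 24*√2)) = 1/(413995 - 24*√2) ≈ 2.4157e-6)
1/((-210473 - (-60)*(-4984)) + H) = 1/((-210473 - (-60)*(-4984)) + (413995/171391858873 + 24*√2/171391858873)) = 1/((-210473 - 1*299040) + (413995/171391858873 + 24*√2/171391858873)) = 1/((-210473 - 299040) + (413995/171391858873 + 24*√2/171391858873)) = 1/(-509513 + (413995/171391858873 + 24*√2/171391858873)) = 1/(-87326380189544854/171391858873 + 24*√2/171391858873)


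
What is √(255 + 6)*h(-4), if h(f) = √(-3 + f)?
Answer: 3*I*√203 ≈ 42.743*I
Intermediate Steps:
√(255 + 6)*h(-4) = √(255 + 6)*√(-3 - 4) = √261*√(-7) = (3*√29)*(I*√7) = 3*I*√203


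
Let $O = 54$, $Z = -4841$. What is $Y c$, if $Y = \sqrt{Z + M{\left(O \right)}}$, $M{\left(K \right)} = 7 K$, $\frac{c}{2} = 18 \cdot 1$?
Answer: $36 i \sqrt{4463} \approx 2405.0 i$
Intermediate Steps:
$c = 36$ ($c = 2 \cdot 18 \cdot 1 = 2 \cdot 18 = 36$)
$Y = i \sqrt{4463}$ ($Y = \sqrt{-4841 + 7 \cdot 54} = \sqrt{-4841 + 378} = \sqrt{-4463} = i \sqrt{4463} \approx 66.806 i$)
$Y c = i \sqrt{4463} \cdot 36 = 36 i \sqrt{4463}$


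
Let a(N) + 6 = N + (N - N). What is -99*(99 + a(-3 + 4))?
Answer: -9306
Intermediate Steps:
a(N) = -6 + N (a(N) = -6 + (N + (N - N)) = -6 + (N + 0) = -6 + N)
-99*(99 + a(-3 + 4)) = -99*(99 + (-6 + (-3 + 4))) = -99*(99 + (-6 + 1)) = -99*(99 - 5) = -99*94 = -9306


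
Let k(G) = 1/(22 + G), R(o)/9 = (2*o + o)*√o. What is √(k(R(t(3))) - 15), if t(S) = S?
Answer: √(-329 - 1215*√3)/√(22 + 81*√3) ≈ 3.8722*I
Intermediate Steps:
R(o) = 27*o^(3/2) (R(o) = 9*((2*o + o)*√o) = 9*((3*o)*√o) = 9*(3*o^(3/2)) = 27*o^(3/2))
√(k(R(t(3))) - 15) = √(1/(22 + 27*3^(3/2)) - 15) = √(1/(22 + 27*(3*√3)) - 15) = √(1/(22 + 81*√3) - 15) = √(-15 + 1/(22 + 81*√3))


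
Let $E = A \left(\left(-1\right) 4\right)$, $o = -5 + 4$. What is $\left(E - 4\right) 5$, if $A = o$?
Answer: $0$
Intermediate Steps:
$o = -1$
$A = -1$
$E = 4$ ($E = - \left(-1\right) 4 = \left(-1\right) \left(-4\right) = 4$)
$\left(E - 4\right) 5 = \left(4 - 4\right) 5 = 0 \cdot 5 = 0$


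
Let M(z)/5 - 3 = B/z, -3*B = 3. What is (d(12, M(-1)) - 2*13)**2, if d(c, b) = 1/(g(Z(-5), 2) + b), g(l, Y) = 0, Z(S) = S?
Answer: 269361/400 ≈ 673.40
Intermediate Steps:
B = -1 (B = -1/3*3 = -1)
M(z) = 15 - 5/z (M(z) = 15 + 5*(-1/z) = 15 - 5/z)
d(c, b) = 1/b (d(c, b) = 1/(0 + b) = 1/b)
(d(12, M(-1)) - 2*13)**2 = (1/(15 - 5/(-1)) - 2*13)**2 = (1/(15 - 5*(-1)) - 26)**2 = (1/(15 + 5) - 26)**2 = (1/20 - 26)**2 = (-519/20)**2 = 269361/400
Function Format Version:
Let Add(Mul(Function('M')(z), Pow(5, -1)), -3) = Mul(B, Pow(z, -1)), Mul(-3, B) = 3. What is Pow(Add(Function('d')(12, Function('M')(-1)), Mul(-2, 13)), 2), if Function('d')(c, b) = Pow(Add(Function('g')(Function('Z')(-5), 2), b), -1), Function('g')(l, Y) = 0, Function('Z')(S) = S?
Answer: Rational(269361, 400) ≈ 673.40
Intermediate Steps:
B = -1 (B = Mul(Rational(-1, 3), 3) = -1)
Function('M')(z) = Add(15, Mul(-5, Pow(z, -1))) (Function('M')(z) = Add(15, Mul(5, Mul(-1, Pow(z, -1)))) = Add(15, Mul(-5, Pow(z, -1))))
Function('d')(c, b) = Pow(b, -1) (Function('d')(c, b) = Pow(Add(0, b), -1) = Pow(b, -1))
Pow(Add(Function('d')(12, Function('M')(-1)), Mul(-2, 13)), 2) = Pow(Add(Pow(Add(15, Mul(-5, Pow(-1, -1))), -1), Mul(-2, 13)), 2) = Pow(Add(Pow(Add(15, Mul(-5, -1)), -1), -26), 2) = Pow(Add(Pow(Add(15, 5), -1), -26), 2) = Pow(Add(Pow(20, -1), -26), 2) = Pow(Add(Rational(1, 20), -26), 2) = Pow(Rational(-519, 20), 2) = Rational(269361, 400)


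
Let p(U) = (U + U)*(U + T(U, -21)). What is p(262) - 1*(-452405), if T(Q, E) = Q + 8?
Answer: 731173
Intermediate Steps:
T(Q, E) = 8 + Q
p(U) = 2*U*(8 + 2*U) (p(U) = (U + U)*(U + (8 + U)) = (2*U)*(8 + 2*U) = 2*U*(8 + 2*U))
p(262) - 1*(-452405) = 4*262*(4 + 262) - 1*(-452405) = 4*262*266 + 452405 = 278768 + 452405 = 731173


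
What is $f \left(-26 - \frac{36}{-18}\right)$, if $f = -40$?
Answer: $960$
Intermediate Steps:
$f \left(-26 - \frac{36}{-18}\right) = - 40 \left(-26 - \frac{36}{-18}\right) = - 40 \left(-26 - -2\right) = - 40 \left(-26 + 2\right) = \left(-40\right) \left(-24\right) = 960$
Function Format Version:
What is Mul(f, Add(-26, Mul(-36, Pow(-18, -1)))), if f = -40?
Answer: 960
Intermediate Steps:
Mul(f, Add(-26, Mul(-36, Pow(-18, -1)))) = Mul(-40, Add(-26, Mul(-36, Pow(-18, -1)))) = Mul(-40, Add(-26, Mul(-36, Rational(-1, 18)))) = Mul(-40, Add(-26, 2)) = Mul(-40, -24) = 960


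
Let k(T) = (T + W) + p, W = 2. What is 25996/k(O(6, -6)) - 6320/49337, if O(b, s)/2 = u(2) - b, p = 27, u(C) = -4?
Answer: 1282507772/444033 ≈ 2888.3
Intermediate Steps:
O(b, s) = -8 - 2*b (O(b, s) = 2*(-4 - b) = -8 - 2*b)
k(T) = 29 + T (k(T) = (T + 2) + 27 = (2 + T) + 27 = 29 + T)
25996/k(O(6, -6)) - 6320/49337 = 25996/(29 + (-8 - 2*6)) - 6320/49337 = 25996/(29 + (-8 - 12)) - 6320*1/49337 = 25996/(29 - 20) - 6320/49337 = 25996/9 - 6320/49337 = 1282507772/444033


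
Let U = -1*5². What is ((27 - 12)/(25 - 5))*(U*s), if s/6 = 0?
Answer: 0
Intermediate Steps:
s = 0 (s = 6*0 = 0)
U = -25 (U = -1*25 = -25)
((27 - 12)/(25 - 5))*(U*s) = ((27 - 12)/(25 - 5))*(-25*0) = (15/20)*0 = (15*(1/20))*0 = (¾)*0 = 0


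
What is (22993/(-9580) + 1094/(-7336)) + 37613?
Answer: 165201272267/4392430 ≈ 37610.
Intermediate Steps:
(22993/(-9580) + 1094/(-7336)) + 37613 = (22993*(-1/9580) + 1094*(-1/7336)) + 37613 = (-22993/9580 - 547/3668) + 37613 = -11197323/4392430 + 37613 = 165201272267/4392430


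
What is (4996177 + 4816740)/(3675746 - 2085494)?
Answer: 9812917/1590252 ≈ 6.1707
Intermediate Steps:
(4996177 + 4816740)/(3675746 - 2085494) = 9812917/1590252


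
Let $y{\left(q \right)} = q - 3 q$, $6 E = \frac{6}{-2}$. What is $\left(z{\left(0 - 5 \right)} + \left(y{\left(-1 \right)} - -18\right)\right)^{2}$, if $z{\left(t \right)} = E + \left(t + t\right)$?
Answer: $\frac{361}{4} \approx 90.25$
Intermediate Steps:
$E = - \frac{1}{2}$ ($E = \frac{6 \frac{1}{-2}}{6} = \frac{6 \left(- \frac{1}{2}\right)}{6} = \frac{1}{6} \left(-3\right) = - \frac{1}{2} \approx -0.5$)
$z{\left(t \right)} = - \frac{1}{2} + 2 t$ ($z{\left(t \right)} = - \frac{1}{2} + \left(t + t\right) = - \frac{1}{2} + 2 t$)
$y{\left(q \right)} = - 2 q$
$\left(z{\left(0 - 5 \right)} + \left(y{\left(-1 \right)} - -18\right)\right)^{2} = \left(\left(- \frac{1}{2} + 2 \left(0 - 5\right)\right) - -20\right)^{2} = \left(\left(- \frac{1}{2} + 2 \left(0 - 5\right)\right) + \left(2 + 18\right)\right)^{2} = \left(\left(- \frac{1}{2} + 2 \left(-5\right)\right) + 20\right)^{2} = \left(\left(- \frac{1}{2} - 10\right) + 20\right)^{2} = \left(- \frac{21}{2} + 20\right)^{2} = \left(\frac{19}{2}\right)^{2} = \frac{361}{4}$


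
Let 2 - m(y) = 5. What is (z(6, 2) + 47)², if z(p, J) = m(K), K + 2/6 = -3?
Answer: 1936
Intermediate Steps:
K = -10/3 (K = -⅓ - 3 = -10/3 ≈ -3.3333)
m(y) = -3 (m(y) = 2 - 1*5 = 2 - 5 = -3)
z(p, J) = -3
(z(6, 2) + 47)² = (-3 + 47)² = 44² = 1936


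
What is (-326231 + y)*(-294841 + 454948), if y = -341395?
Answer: -106891595982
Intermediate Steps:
(-326231 + y)*(-294841 + 454948) = (-326231 - 341395)*(-294841 + 454948) = -667626*160107 = -106891595982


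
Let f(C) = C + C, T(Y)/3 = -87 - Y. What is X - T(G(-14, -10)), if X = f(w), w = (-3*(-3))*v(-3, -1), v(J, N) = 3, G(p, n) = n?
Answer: 285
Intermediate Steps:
T(Y) = -261 - 3*Y (T(Y) = 3*(-87 - Y) = -261 - 3*Y)
w = 27 (w = -3*(-3)*3 = 9*3 = 27)
f(C) = 2*C
X = 54 (X = 2*27 = 54)
X - T(G(-14, -10)) = 54 - (-261 - 3*(-10)) = 54 - (-261 + 30) = 54 - 1*(-231) = 54 + 231 = 285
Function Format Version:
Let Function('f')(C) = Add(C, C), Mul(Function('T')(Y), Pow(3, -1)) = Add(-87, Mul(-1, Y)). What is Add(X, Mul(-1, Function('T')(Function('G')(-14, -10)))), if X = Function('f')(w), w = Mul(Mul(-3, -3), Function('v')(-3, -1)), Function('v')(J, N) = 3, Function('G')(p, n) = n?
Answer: 285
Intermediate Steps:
Function('T')(Y) = Add(-261, Mul(-3, Y)) (Function('T')(Y) = Mul(3, Add(-87, Mul(-1, Y))) = Add(-261, Mul(-3, Y)))
w = 27 (w = Mul(Mul(-3, -3), 3) = Mul(9, 3) = 27)
Function('f')(C) = Mul(2, C)
X = 54 (X = Mul(2, 27) = 54)
Add(X, Mul(-1, Function('T')(Function('G')(-14, -10)))) = Add(54, Mul(-1, Add(-261, Mul(-3, -10)))) = Add(54, Mul(-1, Add(-261, 30))) = Add(54, Mul(-1, -231)) = Add(54, 231) = 285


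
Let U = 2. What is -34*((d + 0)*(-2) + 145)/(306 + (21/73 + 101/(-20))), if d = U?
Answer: -411720/25871 ≈ -15.914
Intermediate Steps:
d = 2
-34*((d + 0)*(-2) + 145)/(306 + (21/73 + 101/(-20))) = -34*((2 + 0)*(-2) + 145)/(306 + (21/73 + 101/(-20))) = -34*(2*(-2) + 145)/(306 + (21*(1/73) + 101*(-1/20))) = -34*(-4 + 145)/(306 + (21/73 - 101/20)) = -4794/(306 - 6953/1460) = -4794/439807/1460 = -4794*1460/439807 = -34*205860/439807 = -411720/25871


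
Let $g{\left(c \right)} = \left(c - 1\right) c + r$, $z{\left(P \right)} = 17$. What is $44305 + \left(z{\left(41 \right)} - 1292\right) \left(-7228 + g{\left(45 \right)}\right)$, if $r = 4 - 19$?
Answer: $6754630$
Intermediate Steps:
$r = -15$ ($r = 4 - 19 = -15$)
$g{\left(c \right)} = -15 + c \left(-1 + c\right)$ ($g{\left(c \right)} = \left(c - 1\right) c - 15 = \left(-1 + c\right) c - 15 = c \left(-1 + c\right) - 15 = -15 + c \left(-1 + c\right)$)
$44305 + \left(z{\left(41 \right)} - 1292\right) \left(-7228 + g{\left(45 \right)}\right) = 44305 + \left(17 - 1292\right) \left(-7228 - \left(60 - 2025\right)\right) = 44305 - 1275 \left(-7228 - -1965\right) = 44305 - 1275 \left(-7228 + 1965\right) = 44305 - -6710325 = 44305 + 6710325 = 6754630$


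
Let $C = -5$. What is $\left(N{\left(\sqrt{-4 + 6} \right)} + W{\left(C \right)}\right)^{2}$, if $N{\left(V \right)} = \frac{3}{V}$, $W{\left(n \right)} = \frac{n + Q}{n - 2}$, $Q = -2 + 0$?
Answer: $\frac{11}{2} + 3 \sqrt{2} \approx 9.7426$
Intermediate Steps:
$Q = -2$
$W{\left(n \right)} = 1$ ($W{\left(n \right)} = \frac{n - 2}{n - 2} = \frac{-2 + n}{-2 + n} = 1$)
$\left(N{\left(\sqrt{-4 + 6} \right)} + W{\left(C \right)}\right)^{2} = \left(\frac{3}{\sqrt{-4 + 6}} + 1\right)^{2} = \left(\frac{3}{\sqrt{2}} + 1\right)^{2} = \left(3 \frac{\sqrt{2}}{2} + 1\right)^{2} = \left(\frac{3 \sqrt{2}}{2} + 1\right)^{2} = \left(1 + \frac{3 \sqrt{2}}{2}\right)^{2}$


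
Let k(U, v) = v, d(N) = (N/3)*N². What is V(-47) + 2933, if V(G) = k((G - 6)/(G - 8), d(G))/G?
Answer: 11008/3 ≈ 3669.3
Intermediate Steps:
d(N) = N³/3 (d(N) = (N*(⅓))*N² = (N/3)*N² = N³/3)
V(G) = G²/3 (V(G) = (G³/3)/G = G²/3)
V(-47) + 2933 = (⅓)*(-47)² + 2933 = (⅓)*2209 + 2933 = 2209/3 + 2933 = 11008/3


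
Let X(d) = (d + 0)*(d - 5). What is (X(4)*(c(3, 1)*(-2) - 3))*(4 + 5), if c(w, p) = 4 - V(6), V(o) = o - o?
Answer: 396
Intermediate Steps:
X(d) = d*(-5 + d)
V(o) = 0
c(w, p) = 4 (c(w, p) = 4 - 1*0 = 4 + 0 = 4)
(X(4)*(c(3, 1)*(-2) - 3))*(4 + 5) = ((4*(-5 + 4))*(4*(-2) - 3))*(4 + 5) = ((4*(-1))*(-8 - 3))*9 = -4*(-11)*9 = 44*9 = 396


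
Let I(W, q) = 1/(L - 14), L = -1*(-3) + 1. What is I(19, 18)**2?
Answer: 1/100 ≈ 0.010000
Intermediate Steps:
L = 4 (L = 3 + 1 = 4)
I(W, q) = -1/10 (I(W, q) = 1/(4 - 14) = 1/(-10) = -1/10)
I(19, 18)**2 = (-1/10)**2 = 1/100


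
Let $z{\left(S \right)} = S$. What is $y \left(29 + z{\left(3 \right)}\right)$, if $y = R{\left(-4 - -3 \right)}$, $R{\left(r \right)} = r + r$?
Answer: $-64$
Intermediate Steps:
$R{\left(r \right)} = 2 r$
$y = -2$ ($y = 2 \left(-4 - -3\right) = 2 \left(-4 + 3\right) = 2 \left(-1\right) = -2$)
$y \left(29 + z{\left(3 \right)}\right) = - 2 \left(29 + 3\right) = \left(-2\right) 32 = -64$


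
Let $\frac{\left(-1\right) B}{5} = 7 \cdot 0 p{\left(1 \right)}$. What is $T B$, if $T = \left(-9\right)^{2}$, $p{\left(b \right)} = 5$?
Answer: $0$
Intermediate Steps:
$B = 0$ ($B = - 5 \cdot 7 \cdot 0 \cdot 5 = - 5 \cdot 0 \cdot 5 = \left(-5\right) 0 = 0$)
$T = 81$
$T B = 81 \cdot 0 = 0$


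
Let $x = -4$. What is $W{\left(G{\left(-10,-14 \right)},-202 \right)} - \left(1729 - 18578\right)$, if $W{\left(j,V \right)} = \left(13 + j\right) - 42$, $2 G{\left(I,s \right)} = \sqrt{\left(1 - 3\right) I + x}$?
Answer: $16822$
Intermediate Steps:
$G{\left(I,s \right)} = \frac{\sqrt{-4 - 2 I}}{2}$ ($G{\left(I,s \right)} = \frac{\sqrt{\left(1 - 3\right) I - 4}}{2} = \frac{\sqrt{- 2 I - 4}}{2} = \frac{\sqrt{-4 - 2 I}}{2}$)
$W{\left(j,V \right)} = -29 + j$
$W{\left(G{\left(-10,-14 \right)},-202 \right)} - \left(1729 - 18578\right) = \left(-29 + \frac{\sqrt{-4 - -20}}{2}\right) - \left(1729 - 18578\right) = \left(-29 + \frac{\sqrt{-4 + 20}}{2}\right) - \left(1729 - 18578\right) = \left(-29 + \frac{\sqrt{16}}{2}\right) - -16849 = \left(-29 + \frac{1}{2} \cdot 4\right) + 16849 = \left(-29 + 2\right) + 16849 = -27 + 16849 = 16822$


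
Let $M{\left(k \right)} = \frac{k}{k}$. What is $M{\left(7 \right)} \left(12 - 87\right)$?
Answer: $-75$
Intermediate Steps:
$M{\left(k \right)} = 1$
$M{\left(7 \right)} \left(12 - 87\right) = 1 \left(12 - 87\right) = 1 \left(-75\right) = -75$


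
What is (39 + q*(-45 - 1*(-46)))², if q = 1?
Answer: 1600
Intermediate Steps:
(39 + q*(-45 - 1*(-46)))² = (39 + 1*(-45 - 1*(-46)))² = (39 + 1*(-45 + 46))² = (39 + 1*1)² = (39 + 1)² = 40² = 1600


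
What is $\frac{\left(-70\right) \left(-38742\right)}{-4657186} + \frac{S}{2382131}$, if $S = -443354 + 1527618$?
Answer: $- \frac{705288611518}{5547013571683} \approx -0.12715$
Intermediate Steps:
$S = 1084264$
$\frac{\left(-70\right) \left(-38742\right)}{-4657186} + \frac{S}{2382131} = \frac{\left(-70\right) \left(-38742\right)}{-4657186} + \frac{1084264}{2382131} = 2711940 \left(- \frac{1}{4657186}\right) + 1084264 \cdot \frac{1}{2382131} = - \frac{1355970}{2328593} + \frac{1084264}{2382131} = - \frac{705288611518}{5547013571683}$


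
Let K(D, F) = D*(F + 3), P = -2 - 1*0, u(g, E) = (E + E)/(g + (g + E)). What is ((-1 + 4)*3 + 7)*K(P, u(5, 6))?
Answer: -120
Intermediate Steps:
u(g, E) = 2*E/(E + 2*g) (u(g, E) = (2*E)/(g + (E + g)) = (2*E)/(E + 2*g) = 2*E/(E + 2*g))
P = -2 (P = -2 + 0 = -2)
K(D, F) = D*(3 + F)
((-1 + 4)*3 + 7)*K(P, u(5, 6)) = ((-1 + 4)*3 + 7)*(-2*(3 + 2*6/(6 + 2*5))) = (3*3 + 7)*(-2*(3 + 2*6/(6 + 10))) = (9 + 7)*(-2*(3 + 2*6/16)) = 16*(-2*(3 + 2*6*(1/16))) = 16*(-2*(3 + 3/4)) = 16*(-2*15/4) = 16*(-15/2) = -120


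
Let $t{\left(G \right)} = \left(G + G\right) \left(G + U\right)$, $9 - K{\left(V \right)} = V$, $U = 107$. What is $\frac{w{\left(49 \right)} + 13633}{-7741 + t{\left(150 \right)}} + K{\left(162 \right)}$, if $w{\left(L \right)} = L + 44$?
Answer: $- \frac{10598201}{69359} \approx -152.8$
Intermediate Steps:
$K{\left(V \right)} = 9 - V$
$t{\left(G \right)} = 2 G \left(107 + G\right)$ ($t{\left(G \right)} = \left(G + G\right) \left(G + 107\right) = 2 G \left(107 + G\right)$)
$w{\left(L \right)} = 44 + L$
$\frac{w{\left(49 \right)} + 13633}{-7741 + t{\left(150 \right)}} + K{\left(162 \right)} = \frac{\left(44 + 49\right) + 13633}{-7741 + 2 \cdot 150 \left(107 + 150\right)} + \left(9 - 162\right) = \frac{93 + 13633}{-7741 + 2 \cdot 150 \cdot 257} + \left(9 - 162\right) = \frac{13726}{-7741 + 77100} - 153 = \frac{13726}{69359} - 153 = - \frac{10598201}{69359}$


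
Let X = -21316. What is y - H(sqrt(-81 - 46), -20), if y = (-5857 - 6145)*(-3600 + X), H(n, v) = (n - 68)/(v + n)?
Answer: 157595043977/527 - 48*I*sqrt(127)/527 ≈ 2.9904e+8 - 1.0264*I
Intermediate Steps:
H(n, v) = (-68 + n)/(n + v)
y = 299041832 (y = (-5857 - 6145)*(-3600 - 21316) = -12002*(-24916) = 299041832)
y - H(sqrt(-81 - 46), -20) = 299041832 - (-68 + sqrt(-81 - 46))/(sqrt(-81 - 46) - 20) = 299041832 - (-68 + sqrt(-127))/(sqrt(-127) - 20) = 299041832 - (-68 + I*sqrt(127))/(I*sqrt(127) - 20) = 299041832 - (-68 + I*sqrt(127))/(-20 + I*sqrt(127))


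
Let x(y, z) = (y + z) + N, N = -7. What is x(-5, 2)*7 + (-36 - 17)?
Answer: -123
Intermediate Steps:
x(y, z) = -7 + y + z (x(y, z) = (y + z) - 7 = -7 + y + z)
x(-5, 2)*7 + (-36 - 17) = (-7 - 5 + 2)*7 + (-36 - 17) = -10*7 - 53 = -70 - 53 = -123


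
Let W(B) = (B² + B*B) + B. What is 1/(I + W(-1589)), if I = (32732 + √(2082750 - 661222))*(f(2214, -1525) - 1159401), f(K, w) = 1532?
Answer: -37894319855/1434073690661569467017 + 2315738*√355382/1434073690661569467017 ≈ -2.5462e-11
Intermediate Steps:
W(B) = B + 2*B² (W(B) = (B² + B²) + B = 2*B² + B = B + 2*B²)
I = -37899368108 - 2315738*√355382 (I = (32732 + √(2082750 - 661222))*(1532 - 1159401) = (32732 + √1421528)*(-1157869) = (32732 + 2*√355382)*(-1157869) = -37899368108 - 2315738*√355382 ≈ -3.9280e+10)
1/(I + W(-1589)) = 1/((-37899368108 - 2315738*√355382) - 1589*(1 + 2*(-1589))) = 1/((-37899368108 - 2315738*√355382) - 1589*(1 - 3178)) = 1/((-37899368108 - 2315738*√355382) - 1589*(-3177)) = 1/((-37899368108 - 2315738*√355382) + 5048253) = 1/(-37894319855 - 2315738*√355382)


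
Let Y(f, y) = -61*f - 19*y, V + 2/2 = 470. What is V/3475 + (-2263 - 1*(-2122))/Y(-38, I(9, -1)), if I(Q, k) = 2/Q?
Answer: 5356681/72363400 ≈ 0.074025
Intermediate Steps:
V = 469 (V = -1 + 470 = 469)
V/3475 + (-2263 - 1*(-2122))/Y(-38, I(9, -1)) = 469/3475 + (-2263 - 1*(-2122))/(-61*(-38) - 38/9) = 469*(1/3475) + (-2263 + 2122)/(2318 - 38/9) = 469/3475 - 141/(2318 - 19*2/9) = 469/3475 - 141/(2318 - 38/9) = 469/3475 - 141/20824/9 = 469/3475 - 141*9/20824 = 469/3475 - 1269/20824 = 5356681/72363400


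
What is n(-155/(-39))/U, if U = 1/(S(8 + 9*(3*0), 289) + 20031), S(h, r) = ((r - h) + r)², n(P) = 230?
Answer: 79334130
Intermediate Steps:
S(h, r) = (-h + 2*r)²
U = 1/344931 (U = 1/(((8 + 9*(3*0)) - 2*289)² + 20031) = 1/(((8 + 9*0) - 578)² + 20031) = 1/(((8 + 0) - 578)² + 20031) = 1/((8 - 578)² + 20031) = 1/((-570)² + 20031) = 1/(324900 + 20031) = 1/344931 ≈ 2.8991e-6)
n(-155/(-39))/U = 230/(1/344931) = 230*344931 = 79334130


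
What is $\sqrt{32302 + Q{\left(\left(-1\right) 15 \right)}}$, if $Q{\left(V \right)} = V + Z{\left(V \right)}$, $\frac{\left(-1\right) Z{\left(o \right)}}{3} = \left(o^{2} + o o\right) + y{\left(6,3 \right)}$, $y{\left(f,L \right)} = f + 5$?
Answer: $2 \sqrt{7726} \approx 175.8$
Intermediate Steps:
$y{\left(f,L \right)} = 5 + f$
$Z{\left(o \right)} = -33 - 6 o^{2}$ ($Z{\left(o \right)} = - 3 \left(\left(o^{2} + o o\right) + \left(5 + 6\right)\right) = - 3 \left(\left(o^{2} + o^{2}\right) + 11\right) = - 3 \left(2 o^{2} + 11\right) = - 3 \left(11 + 2 o^{2}\right) = -33 - 6 o^{2}$)
$Q{\left(V \right)} = -33 + V - 6 V^{2}$ ($Q{\left(V \right)} = V - \left(33 + 6 V^{2}\right) = -33 + V - 6 V^{2}$)
$\sqrt{32302 + Q{\left(\left(-1\right) 15 \right)}} = \sqrt{32302 - \left(48 + 1350\right)} = \sqrt{32302 - 1398} = \sqrt{30904} = 2 \sqrt{7726}$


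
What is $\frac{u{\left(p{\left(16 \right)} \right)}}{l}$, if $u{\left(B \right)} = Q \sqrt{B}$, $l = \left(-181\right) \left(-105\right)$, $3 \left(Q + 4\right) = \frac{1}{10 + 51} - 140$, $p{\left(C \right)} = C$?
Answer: $- \frac{37084}{3477915} \approx -0.010663$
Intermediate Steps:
$Q = - \frac{9271}{183}$ ($Q = -4 + \frac{\frac{1}{10 + 51} - 140}{3} = -4 + \frac{\frac{1}{61} - 140}{3} = -4 + \frac{1}{3} \left(- \frac{8539}{61}\right) = -4 - \frac{8539}{183} = - \frac{9271}{183} \approx -50.661$)
$l = 19005$
$u{\left(B \right)} = - \frac{9271 \sqrt{B}}{183}$
$\frac{u{\left(p{\left(16 \right)} \right)}}{l} = \frac{\left(- \frac{9271}{183}\right) \sqrt{16}}{19005} = \left(- \frac{9271}{183}\right) 4 \cdot \frac{1}{19005} = \left(- \frac{37084}{183}\right) \frac{1}{19005} = - \frac{37084}{3477915}$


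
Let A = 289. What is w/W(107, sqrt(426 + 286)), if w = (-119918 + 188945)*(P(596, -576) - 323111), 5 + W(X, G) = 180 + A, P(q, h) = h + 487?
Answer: -1394345400/29 ≈ -4.8081e+7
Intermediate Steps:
P(q, h) = 487 + h
W(X, G) = 464 (W(X, G) = -5 + (180 + 289) = -5 + 469 = 464)
w = -22309526400 (w = (-119918 + 188945)*((487 - 576) - 323111) = 69027*(-89 - 323111) = 69027*(-323200) = -22309526400)
w/W(107, sqrt(426 + 286)) = -22309526400/464 = -22309526400*1/464 = -1394345400/29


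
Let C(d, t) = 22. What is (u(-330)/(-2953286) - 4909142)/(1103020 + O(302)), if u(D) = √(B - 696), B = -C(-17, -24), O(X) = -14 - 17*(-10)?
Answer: -2454571/551588 - I*√718/3257994236336 ≈ -4.45 - 8.2245e-12*I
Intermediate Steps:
O(X) = 156 (O(X) = -14 + 170 = 156)
B = -22 (B = -1*22 = -22)
u(D) = I*√718 (u(D) = √(-22 - 696) = √(-718) = I*√718)
(u(-330)/(-2953286) - 4909142)/(1103020 + O(302)) = ((I*√718)/(-2953286) - 4909142)/(1103020 + 156) = ((I*√718)*(-1/2953286) - 4909142)/1103176 = (-I*√718/2953286 - 4909142)*(1/1103176) = (-4909142 - I*√718/2953286)*(1/1103176) = -2454571/551588 - I*√718/3257994236336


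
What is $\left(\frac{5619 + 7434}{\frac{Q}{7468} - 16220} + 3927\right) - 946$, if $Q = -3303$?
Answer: $\frac{361003758199}{121134263} \approx 2980.2$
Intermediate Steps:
$\left(\frac{5619 + 7434}{\frac{Q}{7468} - 16220} + 3927\right) - 946 = \left(\frac{5619 + 7434}{- \frac{3303}{7468} - 16220} + 3927\right) - 946 = \left(\frac{13053}{\left(-3303\right) \frac{1}{7468} - 16220} + 3927\right) - 946 = \left(\frac{13053}{- \frac{3303}{7468} - 16220} + 3927\right) - 946 = \left(\frac{13053}{- \frac{121134263}{7468}} + 3927\right) - 946 = \left(13053 \left(- \frac{7468}{121134263}\right) + 3927\right) - 946 = \left(- \frac{97479804}{121134263} + 3927\right) - 946 = \frac{475596770997}{121134263} - 946 = \frac{361003758199}{121134263}$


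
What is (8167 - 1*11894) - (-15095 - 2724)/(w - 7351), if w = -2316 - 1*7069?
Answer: -62392891/16736 ≈ -3728.1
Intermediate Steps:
w = -9385 (w = -2316 - 7069 = -9385)
(8167 - 1*11894) - (-15095 - 2724)/(w - 7351) = (8167 - 1*11894) - (-15095 - 2724)/(-9385 - 7351) = (8167 - 11894) - (-17819)/(-16736) = -3727 - (-17819)*(-1)/16736 = -3727 - 1*17819/16736 = -3727 - 17819/16736 = -62392891/16736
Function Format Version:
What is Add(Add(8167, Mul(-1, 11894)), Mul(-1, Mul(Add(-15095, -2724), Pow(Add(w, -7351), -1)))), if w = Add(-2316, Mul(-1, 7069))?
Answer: Rational(-62392891, 16736) ≈ -3728.1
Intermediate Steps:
w = -9385 (w = Add(-2316, -7069) = -9385)
Add(Add(8167, Mul(-1, 11894)), Mul(-1, Mul(Add(-15095, -2724), Pow(Add(w, -7351), -1)))) = Add(Add(8167, Mul(-1, 11894)), Mul(-1, Mul(Add(-15095, -2724), Pow(Add(-9385, -7351), -1)))) = Add(Add(8167, -11894), Mul(-1, Mul(-17819, Pow(-16736, -1)))) = Add(-3727, Mul(-1, Mul(-17819, Rational(-1, 16736)))) = Add(-3727, Mul(-1, Rational(17819, 16736))) = Add(-3727, Rational(-17819, 16736)) = Rational(-62392891, 16736)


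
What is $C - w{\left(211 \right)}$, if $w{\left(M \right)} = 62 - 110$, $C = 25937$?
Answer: $25985$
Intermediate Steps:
$w{\left(M \right)} = -48$ ($w{\left(M \right)} = 62 - 110 = -48$)
$C - w{\left(211 \right)} = 25937 - -48 = 25937 + 48 = 25985$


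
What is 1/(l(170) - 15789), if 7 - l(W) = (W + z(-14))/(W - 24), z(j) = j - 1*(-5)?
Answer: -146/2304333 ≈ -6.3359e-5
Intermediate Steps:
z(j) = 5 + j (z(j) = j + 5 = 5 + j)
l(W) = 7 - (-9 + W)/(-24 + W) (l(W) = 7 - (W + (5 - 14))/(W - 24) = 7 - (W - 9)/(-24 + W) = 7 - (-9 + W)/(-24 + W))
1/(l(170) - 15789) = 1/(3*(-53 + 2*170)/(-24 + 170) - 15789) = 1/(3*(-53 + 340)/146 - 15789) = 1/(3*(1/146)*287 - 15789) = 1/(861/146 - 15789) = 1/(-2304333/146) = -146/2304333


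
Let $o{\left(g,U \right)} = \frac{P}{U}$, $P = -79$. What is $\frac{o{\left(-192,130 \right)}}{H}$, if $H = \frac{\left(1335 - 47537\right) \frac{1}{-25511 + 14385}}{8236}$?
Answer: $- \frac{1809766286}{1501565} \approx -1205.3$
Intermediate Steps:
$o{\left(g,U \right)} = - \frac{79}{U}$
$H = \frac{23101}{45816868}$ ($H = - \frac{46202}{-11126} \cdot \frac{1}{8236} = \left(-46202\right) \left(- \frac{1}{11126}\right) \frac{1}{8236} = \frac{23101}{5563} \cdot \frac{1}{8236} = \frac{23101}{45816868} \approx 0.0005042$)
$\frac{o{\left(-192,130 \right)}}{H} = \frac{\left(-79\right) \frac{1}{130}}{\frac{23101}{45816868}} = \left(-79\right) \frac{1}{130} \cdot \frac{45816868}{23101} = \left(- \frac{79}{130}\right) \frac{45816868}{23101} = - \frac{1809766286}{1501565}$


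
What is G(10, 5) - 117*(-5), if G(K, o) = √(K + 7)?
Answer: 585 + √17 ≈ 589.12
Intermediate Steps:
G(K, o) = √(7 + K)
G(10, 5) - 117*(-5) = √(7 + 10) - 117*(-5) = √17 + 585 = 585 + √17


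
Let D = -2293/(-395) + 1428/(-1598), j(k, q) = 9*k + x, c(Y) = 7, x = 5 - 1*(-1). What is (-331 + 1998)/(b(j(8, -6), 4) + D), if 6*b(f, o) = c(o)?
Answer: 185687130/677041 ≈ 274.26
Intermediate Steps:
x = 6 (x = 5 + 1 = 6)
j(k, q) = 6 + 9*k (j(k, q) = 9*k + 6 = 6 + 9*k)
D = 91181/18565 (D = -2293*(-1/395) + 1428*(-1/1598) = 2293/395 - 42/47 = 91181/18565 ≈ 4.9114)
b(f, o) = 7/6 (b(f, o) = (⅙)*7 = 7/6)
(-331 + 1998)/(b(j(8, -6), 4) + D) = (-331 + 1998)/(7/6 + 91181/18565) = 1667/(677041/111390) = 1667*(111390/677041) = 185687130/677041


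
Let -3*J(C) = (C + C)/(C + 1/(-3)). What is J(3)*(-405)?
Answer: 1215/4 ≈ 303.75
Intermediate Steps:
J(C) = -2*C/(3*(-1/3 + C)) (J(C) = -(C + C)/(3*(C + 1/(-3))) = -2*C/(3*(C - 1/3)) = -2*C/(3*(-1/3 + C)))
J(3)*(-405) = -2*3/(-1 + 3*3)*(-405) = -2*3/(-1 + 9)*(-405) = -2*3/8*(-405) = -2*3*1/8*(-405) = -3/4*(-405) = 1215/4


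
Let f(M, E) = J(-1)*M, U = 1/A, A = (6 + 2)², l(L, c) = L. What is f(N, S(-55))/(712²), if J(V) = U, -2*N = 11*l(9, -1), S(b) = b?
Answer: -99/64888832 ≈ -1.5257e-6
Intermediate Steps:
N = -99/2 (N = -11*9/2 = -½*99 = -99/2 ≈ -49.500)
A = 64 (A = 8² = 64)
U = 1/64 ≈ 0.015625
J(V) = 1/64
f(M, E) = M/64
f(N, S(-55))/(712²) = ((1/64)*(-99/2))/(712²) = -99/128/506944 = -99/128*1/506944 = -99/64888832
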